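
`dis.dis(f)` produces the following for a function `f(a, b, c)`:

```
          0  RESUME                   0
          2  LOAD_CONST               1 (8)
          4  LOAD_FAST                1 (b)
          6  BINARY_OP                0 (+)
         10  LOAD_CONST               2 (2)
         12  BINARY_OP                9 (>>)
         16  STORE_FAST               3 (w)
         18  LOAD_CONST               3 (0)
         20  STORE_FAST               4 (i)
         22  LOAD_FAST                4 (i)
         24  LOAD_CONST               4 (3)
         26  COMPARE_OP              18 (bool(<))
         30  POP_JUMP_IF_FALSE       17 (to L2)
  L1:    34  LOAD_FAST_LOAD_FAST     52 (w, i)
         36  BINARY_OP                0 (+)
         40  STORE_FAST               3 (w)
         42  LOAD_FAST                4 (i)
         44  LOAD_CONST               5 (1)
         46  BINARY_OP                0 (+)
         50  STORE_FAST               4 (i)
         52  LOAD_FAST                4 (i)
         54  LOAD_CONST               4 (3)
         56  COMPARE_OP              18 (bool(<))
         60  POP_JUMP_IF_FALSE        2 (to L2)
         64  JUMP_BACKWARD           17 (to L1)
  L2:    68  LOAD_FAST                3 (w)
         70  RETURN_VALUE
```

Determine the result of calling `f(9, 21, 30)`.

10

LOAD_CONST → push 8. Stack: [8]
LOAD_FAST b → push 21. Stack: [8, 21]
BINARY_OP + → 8 + 21 = 29. Stack: [29]
LOAD_CONST → push 2. Stack: [29, 2]
BINARY_OP >> → 29 >> 2 = 7. Stack: [7]
STORE_FAST w → w=7. Stack: []
LOAD_CONST → push 0. Stack: [0]
STORE_FAST i → i=0. Stack: []
LOAD_FAST i → push 0. Stack: [0]
LOAD_CONST → push 3. Stack: [0, 3]
COMPARE_OP bool(<) → 0 vs 3 = True. Stack: [True]
POP_JUMP_IF_FALSE → pop True; no jump. Stack: []
LOAD_FAST_LOAD_FAST w,i → push 7,0. Stack: [7, 0]
BINARY_OP + → 7 + 0 = 7. Stack: [7]
STORE_FAST w → w=7. Stack: []
LOAD_FAST i → push 0. Stack: [0]
LOAD_CONST → push 1. Stack: [0, 1]
BINARY_OP + → 0 + 1 = 1. Stack: [1]
STORE_FAST i → i=1. Stack: []
LOAD_FAST i → push 1. Stack: [1]
LOAD_CONST → push 3. Stack: [1, 3]
COMPARE_OP bool(<) → 1 vs 3 = True. Stack: [True]
POP_JUMP_IF_FALSE → pop True; no jump. Stack: []
LOAD_FAST_LOAD_FAST w,i → push 7,1. Stack: [7, 1]
BINARY_OP + → 7 + 1 = 8. Stack: [8]
STORE_FAST w → w=8. Stack: []
LOAD_FAST i → push 1. Stack: [1]
LOAD_CONST → push 1. Stack: [1, 1]
BINARY_OP + → 1 + 1 = 2. Stack: [2]
STORE_FAST i → i=2. Stack: []
LOAD_FAST i → push 2. Stack: [2]
LOAD_CONST → push 3. Stack: [2, 3]
COMPARE_OP bool(<) → 2 vs 3 = True. Stack: [True]
POP_JUMP_IF_FALSE → pop True; no jump. Stack: []
LOAD_FAST_LOAD_FAST w,i → push 8,2. Stack: [8, 2]
BINARY_OP + → 8 + 2 = 10. Stack: [10]
STORE_FAST w → w=10. Stack: []
LOAD_FAST i → push 2. Stack: [2]
LOAD_CONST → push 1. Stack: [2, 1]
BINARY_OP + → 2 + 1 = 3. Stack: [3]
STORE_FAST i → i=3. Stack: []
LOAD_FAST i → push 3. Stack: [3]
LOAD_CONST → push 3. Stack: [3, 3]
COMPARE_OP bool(<) → 3 vs 3 = False. Stack: [False]
POP_JUMP_IF_FALSE → pop False; jump. Stack: []
LOAD_FAST w → push 10. Stack: [10]
RETURN_VALUE → return 10.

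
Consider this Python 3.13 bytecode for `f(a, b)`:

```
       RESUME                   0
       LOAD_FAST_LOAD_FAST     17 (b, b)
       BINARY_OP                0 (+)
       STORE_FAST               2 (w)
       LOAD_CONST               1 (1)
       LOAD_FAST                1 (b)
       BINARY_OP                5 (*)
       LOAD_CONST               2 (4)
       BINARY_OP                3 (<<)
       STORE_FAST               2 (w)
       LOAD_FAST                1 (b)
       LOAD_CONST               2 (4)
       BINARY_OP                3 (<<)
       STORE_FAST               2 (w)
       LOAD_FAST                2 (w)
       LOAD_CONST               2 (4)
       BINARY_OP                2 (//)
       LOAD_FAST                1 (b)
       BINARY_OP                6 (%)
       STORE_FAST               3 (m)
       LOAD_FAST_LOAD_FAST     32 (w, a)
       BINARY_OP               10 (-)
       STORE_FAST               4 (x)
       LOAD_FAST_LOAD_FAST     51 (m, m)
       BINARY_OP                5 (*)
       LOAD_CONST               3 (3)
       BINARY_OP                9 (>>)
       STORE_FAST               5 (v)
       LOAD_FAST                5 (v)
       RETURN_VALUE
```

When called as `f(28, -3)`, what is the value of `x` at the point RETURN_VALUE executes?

-76

LOAD_FAST_LOAD_FAST b,b → push -3,-3. Stack: [-3, -3]
BINARY_OP + → -3 + -3 = -6. Stack: [-6]
STORE_FAST w → w=-6. Stack: []
LOAD_CONST → push 1. Stack: [1]
LOAD_FAST b → push -3. Stack: [1, -3]
BINARY_OP * → 1 * -3 = -3. Stack: [-3]
LOAD_CONST → push 4. Stack: [-3, 4]
BINARY_OP << → -3 << 4 = -48. Stack: [-48]
STORE_FAST w → w=-48. Stack: []
LOAD_FAST b → push -3. Stack: [-3]
LOAD_CONST → push 4. Stack: [-3, 4]
BINARY_OP << → -3 << 4 = -48. Stack: [-48]
STORE_FAST w → w=-48. Stack: []
LOAD_FAST w → push -48. Stack: [-48]
LOAD_CONST → push 4. Stack: [-48, 4]
BINARY_OP // → -48 // 4 = -12. Stack: [-12]
LOAD_FAST b → push -3. Stack: [-12, -3]
BINARY_OP % → -12 % -3 = 0. Stack: [0]
STORE_FAST m → m=0. Stack: []
LOAD_FAST_LOAD_FAST w,a → push -48,28. Stack: [-48, 28]
BINARY_OP - → -48 - 28 = -76. Stack: [-76]
STORE_FAST x → x=-76. Stack: []
LOAD_FAST_LOAD_FAST m,m → push 0,0. Stack: [0, 0]
BINARY_OP * → 0 * 0 = 0. Stack: [0]
LOAD_CONST → push 3. Stack: [0, 3]
BINARY_OP >> → 0 >> 3 = 0. Stack: [0]
STORE_FAST v → v=0. Stack: []
LOAD_FAST v → push 0. Stack: [0]
RETURN_VALUE → return 0.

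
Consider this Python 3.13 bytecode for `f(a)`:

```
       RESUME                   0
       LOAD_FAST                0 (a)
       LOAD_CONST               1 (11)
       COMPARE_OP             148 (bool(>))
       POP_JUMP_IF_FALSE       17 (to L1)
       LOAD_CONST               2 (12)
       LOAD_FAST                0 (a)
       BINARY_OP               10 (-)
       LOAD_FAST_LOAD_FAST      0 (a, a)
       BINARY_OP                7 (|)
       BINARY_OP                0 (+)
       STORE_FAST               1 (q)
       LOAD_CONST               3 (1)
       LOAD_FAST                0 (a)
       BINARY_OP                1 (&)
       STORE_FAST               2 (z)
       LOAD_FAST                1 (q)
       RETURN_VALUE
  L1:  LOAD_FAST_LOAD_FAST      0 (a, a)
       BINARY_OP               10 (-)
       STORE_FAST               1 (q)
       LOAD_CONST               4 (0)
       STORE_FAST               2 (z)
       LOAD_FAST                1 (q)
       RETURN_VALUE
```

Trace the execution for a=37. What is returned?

LOAD_FAST a → push 37. Stack: [37]
LOAD_CONST → push 11. Stack: [37, 11]
COMPARE_OP bool(>) → 37 vs 11 = True. Stack: [True]
POP_JUMP_IF_FALSE → pop True; no jump. Stack: []
LOAD_CONST → push 12. Stack: [12]
LOAD_FAST a → push 37. Stack: [12, 37]
BINARY_OP - → 12 - 37 = -25. Stack: [-25]
LOAD_FAST_LOAD_FAST a,a → push 37,37. Stack: [-25, 37, 37]
BINARY_OP | → 37 | 37 = 37. Stack: [-25, 37]
BINARY_OP + → -25 + 37 = 12. Stack: [12]
STORE_FAST q → q=12. Stack: []
LOAD_CONST → push 1. Stack: [1]
LOAD_FAST a → push 37. Stack: [1, 37]
BINARY_OP & → 1 & 37 = 1. Stack: [1]
STORE_FAST z → z=1. Stack: []
LOAD_FAST q → push 12. Stack: [12]
RETURN_VALUE → return 12.

12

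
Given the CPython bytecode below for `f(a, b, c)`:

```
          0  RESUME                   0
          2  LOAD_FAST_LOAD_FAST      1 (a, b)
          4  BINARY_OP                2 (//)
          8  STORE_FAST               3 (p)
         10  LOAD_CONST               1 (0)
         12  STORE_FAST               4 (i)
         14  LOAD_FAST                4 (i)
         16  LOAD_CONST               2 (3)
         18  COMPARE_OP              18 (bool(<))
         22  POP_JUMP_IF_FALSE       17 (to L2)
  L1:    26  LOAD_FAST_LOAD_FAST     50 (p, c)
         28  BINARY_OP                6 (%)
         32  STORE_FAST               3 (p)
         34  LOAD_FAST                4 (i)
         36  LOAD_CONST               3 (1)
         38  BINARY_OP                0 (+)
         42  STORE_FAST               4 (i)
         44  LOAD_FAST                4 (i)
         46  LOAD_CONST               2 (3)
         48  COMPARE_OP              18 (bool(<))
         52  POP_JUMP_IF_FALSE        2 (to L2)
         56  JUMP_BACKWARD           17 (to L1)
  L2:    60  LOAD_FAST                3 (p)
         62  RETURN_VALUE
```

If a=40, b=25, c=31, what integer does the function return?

LOAD_FAST_LOAD_FAST a,b → push 40,25. Stack: [40, 25]
BINARY_OP // → 40 // 25 = 1. Stack: [1]
STORE_FAST p → p=1. Stack: []
LOAD_CONST → push 0. Stack: [0]
STORE_FAST i → i=0. Stack: []
LOAD_FAST i → push 0. Stack: [0]
LOAD_CONST → push 3. Stack: [0, 3]
COMPARE_OP bool(<) → 0 vs 3 = True. Stack: [True]
POP_JUMP_IF_FALSE → pop True; no jump. Stack: []
LOAD_FAST_LOAD_FAST p,c → push 1,31. Stack: [1, 31]
BINARY_OP % → 1 % 31 = 1. Stack: [1]
STORE_FAST p → p=1. Stack: []
LOAD_FAST i → push 0. Stack: [0]
LOAD_CONST → push 1. Stack: [0, 1]
BINARY_OP + → 0 + 1 = 1. Stack: [1]
STORE_FAST i → i=1. Stack: []
LOAD_FAST i → push 1. Stack: [1]
LOAD_CONST → push 3. Stack: [1, 3]
COMPARE_OP bool(<) → 1 vs 3 = True. Stack: [True]
POP_JUMP_IF_FALSE → pop True; no jump. Stack: []
LOAD_FAST_LOAD_FAST p,c → push 1,31. Stack: [1, 31]
BINARY_OP % → 1 % 31 = 1. Stack: [1]
STORE_FAST p → p=1. Stack: []
LOAD_FAST i → push 1. Stack: [1]
LOAD_CONST → push 1. Stack: [1, 1]
BINARY_OP + → 1 + 1 = 2. Stack: [2]
STORE_FAST i → i=2. Stack: []
LOAD_FAST i → push 2. Stack: [2]
LOAD_CONST → push 3. Stack: [2, 3]
COMPARE_OP bool(<) → 2 vs 3 = True. Stack: [True]
POP_JUMP_IF_FALSE → pop True; no jump. Stack: []
LOAD_FAST_LOAD_FAST p,c → push 1,31. Stack: [1, 31]
BINARY_OP % → 1 % 31 = 1. Stack: [1]
STORE_FAST p → p=1. Stack: []
LOAD_FAST i → push 2. Stack: [2]
LOAD_CONST → push 1. Stack: [2, 1]
BINARY_OP + → 2 + 1 = 3. Stack: [3]
STORE_FAST i → i=3. Stack: []
LOAD_FAST i → push 3. Stack: [3]
LOAD_CONST → push 3. Stack: [3, 3]
COMPARE_OP bool(<) → 3 vs 3 = False. Stack: [False]
POP_JUMP_IF_FALSE → pop False; jump. Stack: []
LOAD_FAST p → push 1. Stack: [1]
RETURN_VALUE → return 1.

1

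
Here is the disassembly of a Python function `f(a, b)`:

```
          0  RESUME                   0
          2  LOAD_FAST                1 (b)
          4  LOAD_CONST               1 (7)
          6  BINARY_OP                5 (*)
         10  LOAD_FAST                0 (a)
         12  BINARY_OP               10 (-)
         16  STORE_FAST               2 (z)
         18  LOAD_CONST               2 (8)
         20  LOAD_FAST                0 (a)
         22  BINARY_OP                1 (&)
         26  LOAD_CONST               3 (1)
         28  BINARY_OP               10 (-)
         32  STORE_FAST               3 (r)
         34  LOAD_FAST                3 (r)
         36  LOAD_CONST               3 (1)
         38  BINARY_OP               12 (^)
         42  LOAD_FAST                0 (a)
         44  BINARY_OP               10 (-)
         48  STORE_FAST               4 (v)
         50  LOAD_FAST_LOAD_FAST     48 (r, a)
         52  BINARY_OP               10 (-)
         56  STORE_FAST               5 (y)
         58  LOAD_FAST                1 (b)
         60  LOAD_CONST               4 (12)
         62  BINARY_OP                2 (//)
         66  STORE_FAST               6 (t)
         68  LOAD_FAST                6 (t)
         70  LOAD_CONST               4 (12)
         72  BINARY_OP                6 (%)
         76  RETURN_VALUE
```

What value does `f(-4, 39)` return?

LOAD_FAST b → push 39. Stack: [39]
LOAD_CONST → push 7. Stack: [39, 7]
BINARY_OP * → 39 * 7 = 273. Stack: [273]
LOAD_FAST a → push -4. Stack: [273, -4]
BINARY_OP - → 273 - -4 = 277. Stack: [277]
STORE_FAST z → z=277. Stack: []
LOAD_CONST → push 8. Stack: [8]
LOAD_FAST a → push -4. Stack: [8, -4]
BINARY_OP & → 8 & -4 = 8. Stack: [8]
LOAD_CONST → push 1. Stack: [8, 1]
BINARY_OP - → 8 - 1 = 7. Stack: [7]
STORE_FAST r → r=7. Stack: []
LOAD_FAST r → push 7. Stack: [7]
LOAD_CONST → push 1. Stack: [7, 1]
BINARY_OP ^ → 7 ^ 1 = 6. Stack: [6]
LOAD_FAST a → push -4. Stack: [6, -4]
BINARY_OP - → 6 - -4 = 10. Stack: [10]
STORE_FAST v → v=10. Stack: []
LOAD_FAST_LOAD_FAST r,a → push 7,-4. Stack: [7, -4]
BINARY_OP - → 7 - -4 = 11. Stack: [11]
STORE_FAST y → y=11. Stack: []
LOAD_FAST b → push 39. Stack: [39]
LOAD_CONST → push 12. Stack: [39, 12]
BINARY_OP // → 39 // 12 = 3. Stack: [3]
STORE_FAST t → t=3. Stack: []
LOAD_FAST t → push 3. Stack: [3]
LOAD_CONST → push 12. Stack: [3, 12]
BINARY_OP % → 3 % 12 = 3. Stack: [3]
RETURN_VALUE → return 3.

3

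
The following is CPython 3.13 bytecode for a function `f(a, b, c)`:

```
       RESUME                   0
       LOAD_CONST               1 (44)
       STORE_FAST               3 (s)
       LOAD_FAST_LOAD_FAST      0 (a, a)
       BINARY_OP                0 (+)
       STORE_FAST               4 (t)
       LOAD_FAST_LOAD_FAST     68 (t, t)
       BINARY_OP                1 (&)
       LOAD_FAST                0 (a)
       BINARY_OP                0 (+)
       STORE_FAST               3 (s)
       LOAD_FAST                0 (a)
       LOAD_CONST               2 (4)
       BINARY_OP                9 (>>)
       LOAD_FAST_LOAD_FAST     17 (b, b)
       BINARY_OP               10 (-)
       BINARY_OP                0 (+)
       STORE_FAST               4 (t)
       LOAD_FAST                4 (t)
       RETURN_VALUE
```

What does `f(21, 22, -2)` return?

1

LOAD_CONST → push 44. Stack: [44]
STORE_FAST s → s=44. Stack: []
LOAD_FAST_LOAD_FAST a,a → push 21,21. Stack: [21, 21]
BINARY_OP + → 21 + 21 = 42. Stack: [42]
STORE_FAST t → t=42. Stack: []
LOAD_FAST_LOAD_FAST t,t → push 42,42. Stack: [42, 42]
BINARY_OP & → 42 & 42 = 42. Stack: [42]
LOAD_FAST a → push 21. Stack: [42, 21]
BINARY_OP + → 42 + 21 = 63. Stack: [63]
STORE_FAST s → s=63. Stack: []
LOAD_FAST a → push 21. Stack: [21]
LOAD_CONST → push 4. Stack: [21, 4]
BINARY_OP >> → 21 >> 4 = 1. Stack: [1]
LOAD_FAST_LOAD_FAST b,b → push 22,22. Stack: [1, 22, 22]
BINARY_OP - → 22 - 22 = 0. Stack: [1, 0]
BINARY_OP + → 1 + 0 = 1. Stack: [1]
STORE_FAST t → t=1. Stack: []
LOAD_FAST t → push 1. Stack: [1]
RETURN_VALUE → return 1.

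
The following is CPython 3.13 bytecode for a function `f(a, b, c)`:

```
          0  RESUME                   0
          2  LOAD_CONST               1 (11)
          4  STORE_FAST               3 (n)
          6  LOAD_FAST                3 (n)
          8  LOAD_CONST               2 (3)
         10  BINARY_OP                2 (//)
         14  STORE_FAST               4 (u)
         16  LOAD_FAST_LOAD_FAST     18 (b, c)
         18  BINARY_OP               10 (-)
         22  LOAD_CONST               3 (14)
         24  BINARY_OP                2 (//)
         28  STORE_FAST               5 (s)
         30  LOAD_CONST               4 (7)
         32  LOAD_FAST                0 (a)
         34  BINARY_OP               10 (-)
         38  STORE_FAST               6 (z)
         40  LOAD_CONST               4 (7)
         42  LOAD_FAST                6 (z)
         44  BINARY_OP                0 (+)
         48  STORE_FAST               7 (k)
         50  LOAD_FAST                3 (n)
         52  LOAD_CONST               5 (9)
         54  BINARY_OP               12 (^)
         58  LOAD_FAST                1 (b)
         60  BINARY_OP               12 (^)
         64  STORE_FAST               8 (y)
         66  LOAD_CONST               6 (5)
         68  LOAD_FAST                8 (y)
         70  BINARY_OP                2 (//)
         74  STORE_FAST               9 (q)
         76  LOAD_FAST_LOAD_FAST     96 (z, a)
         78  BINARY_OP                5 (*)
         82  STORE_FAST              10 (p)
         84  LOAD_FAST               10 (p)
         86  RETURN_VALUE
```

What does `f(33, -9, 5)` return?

LOAD_CONST → push 11. Stack: [11]
STORE_FAST n → n=11. Stack: []
LOAD_FAST n → push 11. Stack: [11]
LOAD_CONST → push 3. Stack: [11, 3]
BINARY_OP // → 11 // 3 = 3. Stack: [3]
STORE_FAST u → u=3. Stack: []
LOAD_FAST_LOAD_FAST b,c → push -9,5. Stack: [-9, 5]
BINARY_OP - → -9 - 5 = -14. Stack: [-14]
LOAD_CONST → push 14. Stack: [-14, 14]
BINARY_OP // → -14 // 14 = -1. Stack: [-1]
STORE_FAST s → s=-1. Stack: []
LOAD_CONST → push 7. Stack: [7]
LOAD_FAST a → push 33. Stack: [7, 33]
BINARY_OP - → 7 - 33 = -26. Stack: [-26]
STORE_FAST z → z=-26. Stack: []
LOAD_CONST → push 7. Stack: [7]
LOAD_FAST z → push -26. Stack: [7, -26]
BINARY_OP + → 7 + -26 = -19. Stack: [-19]
STORE_FAST k → k=-19. Stack: []
LOAD_FAST n → push 11. Stack: [11]
LOAD_CONST → push 9. Stack: [11, 9]
BINARY_OP ^ → 11 ^ 9 = 2. Stack: [2]
LOAD_FAST b → push -9. Stack: [2, -9]
BINARY_OP ^ → 2 ^ -9 = -11. Stack: [-11]
STORE_FAST y → y=-11. Stack: []
LOAD_CONST → push 5. Stack: [5]
LOAD_FAST y → push -11. Stack: [5, -11]
BINARY_OP // → 5 // -11 = -1. Stack: [-1]
STORE_FAST q → q=-1. Stack: []
LOAD_FAST_LOAD_FAST z,a → push -26,33. Stack: [-26, 33]
BINARY_OP * → -26 * 33 = -858. Stack: [-858]
STORE_FAST p → p=-858. Stack: []
LOAD_FAST p → push -858. Stack: [-858]
RETURN_VALUE → return -858.

-858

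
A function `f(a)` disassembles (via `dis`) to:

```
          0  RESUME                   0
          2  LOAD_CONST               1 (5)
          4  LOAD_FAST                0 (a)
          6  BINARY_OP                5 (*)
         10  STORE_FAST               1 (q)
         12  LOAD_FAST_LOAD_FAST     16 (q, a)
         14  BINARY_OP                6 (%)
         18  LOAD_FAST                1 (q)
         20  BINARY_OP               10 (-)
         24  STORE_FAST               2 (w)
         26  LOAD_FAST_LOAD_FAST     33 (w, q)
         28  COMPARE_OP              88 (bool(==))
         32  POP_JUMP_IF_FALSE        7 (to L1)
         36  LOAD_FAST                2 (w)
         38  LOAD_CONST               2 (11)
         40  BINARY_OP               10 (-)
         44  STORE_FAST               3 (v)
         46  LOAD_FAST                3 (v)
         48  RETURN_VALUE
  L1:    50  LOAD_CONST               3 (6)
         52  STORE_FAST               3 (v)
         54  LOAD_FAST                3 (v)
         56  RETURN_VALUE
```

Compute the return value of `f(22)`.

6

LOAD_CONST → push 5. Stack: [5]
LOAD_FAST a → push 22. Stack: [5, 22]
BINARY_OP * → 5 * 22 = 110. Stack: [110]
STORE_FAST q → q=110. Stack: []
LOAD_FAST_LOAD_FAST q,a → push 110,22. Stack: [110, 22]
BINARY_OP % → 110 % 22 = 0. Stack: [0]
LOAD_FAST q → push 110. Stack: [0, 110]
BINARY_OP - → 0 - 110 = -110. Stack: [-110]
STORE_FAST w → w=-110. Stack: []
LOAD_FAST_LOAD_FAST w,q → push -110,110. Stack: [-110, 110]
COMPARE_OP bool(==) → -110 vs 110 = False. Stack: [False]
POP_JUMP_IF_FALSE → pop False; jump. Stack: []
LOAD_CONST → push 6. Stack: [6]
STORE_FAST v → v=6. Stack: []
LOAD_FAST v → push 6. Stack: [6]
RETURN_VALUE → return 6.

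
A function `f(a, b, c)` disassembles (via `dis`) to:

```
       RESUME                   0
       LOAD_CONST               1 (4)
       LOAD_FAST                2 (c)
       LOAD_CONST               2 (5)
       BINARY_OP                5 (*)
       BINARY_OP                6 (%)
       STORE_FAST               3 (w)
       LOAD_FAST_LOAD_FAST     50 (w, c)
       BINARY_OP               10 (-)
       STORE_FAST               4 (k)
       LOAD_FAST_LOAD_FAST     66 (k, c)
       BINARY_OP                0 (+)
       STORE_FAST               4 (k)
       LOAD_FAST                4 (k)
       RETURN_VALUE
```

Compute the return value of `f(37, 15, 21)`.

LOAD_CONST → push 4. Stack: [4]
LOAD_FAST c → push 21. Stack: [4, 21]
LOAD_CONST → push 5. Stack: [4, 21, 5]
BINARY_OP * → 21 * 5 = 105. Stack: [4, 105]
BINARY_OP % → 4 % 105 = 4. Stack: [4]
STORE_FAST w → w=4. Stack: []
LOAD_FAST_LOAD_FAST w,c → push 4,21. Stack: [4, 21]
BINARY_OP - → 4 - 21 = -17. Stack: [-17]
STORE_FAST k → k=-17. Stack: []
LOAD_FAST_LOAD_FAST k,c → push -17,21. Stack: [-17, 21]
BINARY_OP + → -17 + 21 = 4. Stack: [4]
STORE_FAST k → k=4. Stack: []
LOAD_FAST k → push 4. Stack: [4]
RETURN_VALUE → return 4.

4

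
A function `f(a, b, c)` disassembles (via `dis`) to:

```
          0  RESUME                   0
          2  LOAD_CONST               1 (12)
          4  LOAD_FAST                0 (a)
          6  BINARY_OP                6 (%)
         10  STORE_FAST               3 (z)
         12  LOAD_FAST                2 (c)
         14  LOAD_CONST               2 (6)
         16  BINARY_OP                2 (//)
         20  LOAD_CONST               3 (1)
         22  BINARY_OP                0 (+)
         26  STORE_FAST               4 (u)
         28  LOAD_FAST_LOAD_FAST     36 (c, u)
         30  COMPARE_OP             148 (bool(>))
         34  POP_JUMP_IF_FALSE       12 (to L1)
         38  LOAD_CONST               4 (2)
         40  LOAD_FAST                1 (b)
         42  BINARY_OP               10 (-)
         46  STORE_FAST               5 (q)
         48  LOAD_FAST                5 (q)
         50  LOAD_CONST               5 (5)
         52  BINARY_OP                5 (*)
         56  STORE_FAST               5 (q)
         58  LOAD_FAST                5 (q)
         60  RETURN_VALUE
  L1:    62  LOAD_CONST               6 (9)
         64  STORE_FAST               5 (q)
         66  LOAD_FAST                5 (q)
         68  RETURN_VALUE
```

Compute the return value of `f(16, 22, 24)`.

-100

LOAD_CONST → push 12. Stack: [12]
LOAD_FAST a → push 16. Stack: [12, 16]
BINARY_OP % → 12 % 16 = 12. Stack: [12]
STORE_FAST z → z=12. Stack: []
LOAD_FAST c → push 24. Stack: [24]
LOAD_CONST → push 6. Stack: [24, 6]
BINARY_OP // → 24 // 6 = 4. Stack: [4]
LOAD_CONST → push 1. Stack: [4, 1]
BINARY_OP + → 4 + 1 = 5. Stack: [5]
STORE_FAST u → u=5. Stack: []
LOAD_FAST_LOAD_FAST c,u → push 24,5. Stack: [24, 5]
COMPARE_OP bool(>) → 24 vs 5 = True. Stack: [True]
POP_JUMP_IF_FALSE → pop True; no jump. Stack: []
LOAD_CONST → push 2. Stack: [2]
LOAD_FAST b → push 22. Stack: [2, 22]
BINARY_OP - → 2 - 22 = -20. Stack: [-20]
STORE_FAST q → q=-20. Stack: []
LOAD_FAST q → push -20. Stack: [-20]
LOAD_CONST → push 5. Stack: [-20, 5]
BINARY_OP * → -20 * 5 = -100. Stack: [-100]
STORE_FAST q → q=-100. Stack: []
LOAD_FAST q → push -100. Stack: [-100]
RETURN_VALUE → return -100.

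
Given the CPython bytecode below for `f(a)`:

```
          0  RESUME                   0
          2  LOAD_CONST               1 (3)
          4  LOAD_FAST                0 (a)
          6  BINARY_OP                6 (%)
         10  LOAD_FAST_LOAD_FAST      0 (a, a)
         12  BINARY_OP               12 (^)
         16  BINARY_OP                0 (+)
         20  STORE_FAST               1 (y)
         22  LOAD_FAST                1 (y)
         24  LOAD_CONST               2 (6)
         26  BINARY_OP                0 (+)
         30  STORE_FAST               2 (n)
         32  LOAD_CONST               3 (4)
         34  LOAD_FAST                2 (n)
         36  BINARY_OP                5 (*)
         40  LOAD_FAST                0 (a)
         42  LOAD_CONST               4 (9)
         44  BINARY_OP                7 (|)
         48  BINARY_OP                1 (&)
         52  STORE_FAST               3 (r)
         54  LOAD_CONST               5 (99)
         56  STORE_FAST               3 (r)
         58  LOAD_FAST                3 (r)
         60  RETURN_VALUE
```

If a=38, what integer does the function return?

LOAD_CONST → push 3. Stack: [3]
LOAD_FAST a → push 38. Stack: [3, 38]
BINARY_OP % → 3 % 38 = 3. Stack: [3]
LOAD_FAST_LOAD_FAST a,a → push 38,38. Stack: [3, 38, 38]
BINARY_OP ^ → 38 ^ 38 = 0. Stack: [3, 0]
BINARY_OP + → 3 + 0 = 3. Stack: [3]
STORE_FAST y → y=3. Stack: []
LOAD_FAST y → push 3. Stack: [3]
LOAD_CONST → push 6. Stack: [3, 6]
BINARY_OP + → 3 + 6 = 9. Stack: [9]
STORE_FAST n → n=9. Stack: []
LOAD_CONST → push 4. Stack: [4]
LOAD_FAST n → push 9. Stack: [4, 9]
BINARY_OP * → 4 * 9 = 36. Stack: [36]
LOAD_FAST a → push 38. Stack: [36, 38]
LOAD_CONST → push 9. Stack: [36, 38, 9]
BINARY_OP | → 38 | 9 = 47. Stack: [36, 47]
BINARY_OP & → 36 & 47 = 36. Stack: [36]
STORE_FAST r → r=36. Stack: []
LOAD_CONST → push 99. Stack: [99]
STORE_FAST r → r=99. Stack: []
LOAD_FAST r → push 99. Stack: [99]
RETURN_VALUE → return 99.

99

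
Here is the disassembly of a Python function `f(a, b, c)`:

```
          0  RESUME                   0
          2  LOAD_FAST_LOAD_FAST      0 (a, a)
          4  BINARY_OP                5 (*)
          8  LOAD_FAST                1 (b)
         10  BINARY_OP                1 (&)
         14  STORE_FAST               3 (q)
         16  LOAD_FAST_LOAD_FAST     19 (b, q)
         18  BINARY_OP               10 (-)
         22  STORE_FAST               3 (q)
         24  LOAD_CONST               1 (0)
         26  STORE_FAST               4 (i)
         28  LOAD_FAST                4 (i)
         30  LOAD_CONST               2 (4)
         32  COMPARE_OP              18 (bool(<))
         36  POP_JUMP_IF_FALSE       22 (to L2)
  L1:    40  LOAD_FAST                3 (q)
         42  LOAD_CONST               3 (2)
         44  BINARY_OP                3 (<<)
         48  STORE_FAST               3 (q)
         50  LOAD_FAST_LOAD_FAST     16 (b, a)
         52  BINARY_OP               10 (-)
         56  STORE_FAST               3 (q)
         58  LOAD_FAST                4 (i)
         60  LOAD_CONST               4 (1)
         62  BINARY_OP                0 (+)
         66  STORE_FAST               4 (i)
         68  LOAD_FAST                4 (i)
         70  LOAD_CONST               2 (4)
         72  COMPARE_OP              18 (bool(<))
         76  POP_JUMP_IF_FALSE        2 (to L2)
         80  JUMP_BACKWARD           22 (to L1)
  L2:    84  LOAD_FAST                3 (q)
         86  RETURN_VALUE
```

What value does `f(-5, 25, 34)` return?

LOAD_FAST_LOAD_FAST a,a → push -5,-5
BINARY_OP * → -5 * -5 = 25
LOAD_FAST b → push 25
BINARY_OP & → 25 & 25 = 25
STORE_FAST q → q=25
LOAD_FAST_LOAD_FAST b,q → push 25,25
BINARY_OP - → 25 - 25 = 0
STORE_FAST q → q=0
LOAD_CONST → push 0
STORE_FAST i → i=0
LOAD_FAST i → push 0
LOAD_CONST → push 4
COMPARE_OP bool(<) → 0 vs 4 = True
POP_JUMP_IF_FALSE → pop True; no jump
LOAD_FAST q → push 0
LOAD_CONST → push 2
BINARY_OP << → 0 << 2 = 0
STORE_FAST q → q=0
LOAD_FAST_LOAD_FAST b,a → push 25,-5
BINARY_OP - → 25 - -5 = 30
STORE_FAST q → q=30
LOAD_FAST i → push 0
LOAD_CONST → push 1
BINARY_OP + → 0 + 1 = 1
STORE_FAST i → i=1
LOAD_FAST i → push 1
LOAD_CONST → push 4
COMPARE_OP bool(<) → 1 vs 4 = True
POP_JUMP_IF_FALSE → pop True; no jump
LOAD_FAST q → push 30
LOAD_CONST → push 2
BINARY_OP << → 30 << 2 = 120
STORE_FAST q → q=120
LOAD_FAST_LOAD_FAST b,a → push 25,-5
BINARY_OP - → 25 - -5 = 30
STORE_FAST q → q=30
LOAD_FAST i → push 1
LOAD_CONST → push 1
BINARY_OP + → 1 + 1 = 2
STORE_FAST i → i=2
LOAD_FAST i → push 2
LOAD_CONST → push 4
COMPARE_OP bool(<) → 2 vs 4 = True
POP_JUMP_IF_FALSE → pop True; no jump
LOAD_FAST q → push 30
LOAD_CONST → push 2
BINARY_OP << → 30 << 2 = 120
STORE_FAST q → q=120
LOAD_FAST_LOAD_FAST b,a → push 25,-5
BINARY_OP - → 25 - -5 = 30
STORE_FAST q → q=30
LOAD_FAST i → push 2
LOAD_CONST → push 1
BINARY_OP + → 2 + 1 = 3
STORE_FAST i → i=3
LOAD_FAST i → push 3
LOAD_CONST → push 4
COMPARE_OP bool(<) → 3 vs 4 = True
POP_JUMP_IF_FALSE → pop True; no jump
LOAD_FAST q → push 30
LOAD_CONST → push 2
BINARY_OP << → 30 << 2 = 120
STORE_FAST q → q=120
LOAD_FAST_LOAD_FAST b,a → push 25,-5
BINARY_OP - → 25 - -5 = 30
STORE_FAST q → q=30
LOAD_FAST i → push 3
LOAD_CONST → push 1
BINARY_OP + → 3 + 1 = 4
STORE_FAST i → i=4
LOAD_FAST i → push 4
LOAD_CONST → push 4
COMPARE_OP bool(<) → 4 vs 4 = False
POP_JUMP_IF_FALSE → pop False; jump
LOAD_FAST q → push 30
RETURN_VALUE → return 30.

30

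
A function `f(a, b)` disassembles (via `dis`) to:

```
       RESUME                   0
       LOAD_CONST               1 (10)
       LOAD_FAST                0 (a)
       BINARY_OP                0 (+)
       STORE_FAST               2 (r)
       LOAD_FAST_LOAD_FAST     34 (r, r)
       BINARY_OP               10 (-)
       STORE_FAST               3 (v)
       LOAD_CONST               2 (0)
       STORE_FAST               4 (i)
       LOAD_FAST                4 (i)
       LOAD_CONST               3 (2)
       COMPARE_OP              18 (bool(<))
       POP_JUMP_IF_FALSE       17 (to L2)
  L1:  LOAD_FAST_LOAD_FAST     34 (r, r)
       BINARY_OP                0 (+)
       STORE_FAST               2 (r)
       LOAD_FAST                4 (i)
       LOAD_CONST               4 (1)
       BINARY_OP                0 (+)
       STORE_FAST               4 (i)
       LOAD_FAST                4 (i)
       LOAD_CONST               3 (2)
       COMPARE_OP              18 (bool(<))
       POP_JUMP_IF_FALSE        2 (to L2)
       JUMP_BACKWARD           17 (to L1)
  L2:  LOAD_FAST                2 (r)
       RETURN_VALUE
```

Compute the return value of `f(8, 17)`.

LOAD_CONST → push 10. Stack: [10]
LOAD_FAST a → push 8. Stack: [10, 8]
BINARY_OP + → 10 + 8 = 18. Stack: [18]
STORE_FAST r → r=18. Stack: []
LOAD_FAST_LOAD_FAST r,r → push 18,18. Stack: [18, 18]
BINARY_OP - → 18 - 18 = 0. Stack: [0]
STORE_FAST v → v=0. Stack: []
LOAD_CONST → push 0. Stack: [0]
STORE_FAST i → i=0. Stack: []
LOAD_FAST i → push 0. Stack: [0]
LOAD_CONST → push 2. Stack: [0, 2]
COMPARE_OP bool(<) → 0 vs 2 = True. Stack: [True]
POP_JUMP_IF_FALSE → pop True; no jump. Stack: []
LOAD_FAST_LOAD_FAST r,r → push 18,18. Stack: [18, 18]
BINARY_OP + → 18 + 18 = 36. Stack: [36]
STORE_FAST r → r=36. Stack: []
LOAD_FAST i → push 0. Stack: [0]
LOAD_CONST → push 1. Stack: [0, 1]
BINARY_OP + → 0 + 1 = 1. Stack: [1]
STORE_FAST i → i=1. Stack: []
LOAD_FAST i → push 1. Stack: [1]
LOAD_CONST → push 2. Stack: [1, 2]
COMPARE_OP bool(<) → 1 vs 2 = True. Stack: [True]
POP_JUMP_IF_FALSE → pop True; no jump. Stack: []
LOAD_FAST_LOAD_FAST r,r → push 36,36. Stack: [36, 36]
BINARY_OP + → 36 + 36 = 72. Stack: [72]
STORE_FAST r → r=72. Stack: []
LOAD_FAST i → push 1. Stack: [1]
LOAD_CONST → push 1. Stack: [1, 1]
BINARY_OP + → 1 + 1 = 2. Stack: [2]
STORE_FAST i → i=2. Stack: []
LOAD_FAST i → push 2. Stack: [2]
LOAD_CONST → push 2. Stack: [2, 2]
COMPARE_OP bool(<) → 2 vs 2 = False. Stack: [False]
POP_JUMP_IF_FALSE → pop False; jump. Stack: []
LOAD_FAST r → push 72. Stack: [72]
RETURN_VALUE → return 72.

72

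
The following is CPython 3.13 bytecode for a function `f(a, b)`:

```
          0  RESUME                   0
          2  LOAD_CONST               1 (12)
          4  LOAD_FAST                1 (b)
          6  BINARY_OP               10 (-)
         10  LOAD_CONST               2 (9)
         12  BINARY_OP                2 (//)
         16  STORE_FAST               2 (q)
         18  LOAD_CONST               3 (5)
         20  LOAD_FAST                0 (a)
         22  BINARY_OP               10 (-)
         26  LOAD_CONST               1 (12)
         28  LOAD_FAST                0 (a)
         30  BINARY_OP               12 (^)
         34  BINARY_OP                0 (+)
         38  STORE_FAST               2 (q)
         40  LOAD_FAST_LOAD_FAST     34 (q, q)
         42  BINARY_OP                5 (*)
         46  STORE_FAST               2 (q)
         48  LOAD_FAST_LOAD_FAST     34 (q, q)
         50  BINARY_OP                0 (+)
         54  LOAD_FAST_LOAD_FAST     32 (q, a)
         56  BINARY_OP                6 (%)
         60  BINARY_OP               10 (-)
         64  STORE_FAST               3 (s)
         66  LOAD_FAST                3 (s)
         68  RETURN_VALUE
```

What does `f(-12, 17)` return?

LOAD_CONST → push 12. Stack: [12]
LOAD_FAST b → push 17. Stack: [12, 17]
BINARY_OP - → 12 - 17 = -5. Stack: [-5]
LOAD_CONST → push 9. Stack: [-5, 9]
BINARY_OP // → -5 // 9 = -1. Stack: [-1]
STORE_FAST q → q=-1. Stack: []
LOAD_CONST → push 5. Stack: [5]
LOAD_FAST a → push -12. Stack: [5, -12]
BINARY_OP - → 5 - -12 = 17. Stack: [17]
LOAD_CONST → push 12. Stack: [17, 12]
LOAD_FAST a → push -12. Stack: [17, 12, -12]
BINARY_OP ^ → 12 ^ -12 = -8. Stack: [17, -8]
BINARY_OP + → 17 + -8 = 9. Stack: [9]
STORE_FAST q → q=9. Stack: []
LOAD_FAST_LOAD_FAST q,q → push 9,9. Stack: [9, 9]
BINARY_OP * → 9 * 9 = 81. Stack: [81]
STORE_FAST q → q=81. Stack: []
LOAD_FAST_LOAD_FAST q,q → push 81,81. Stack: [81, 81]
BINARY_OP + → 81 + 81 = 162. Stack: [162]
LOAD_FAST_LOAD_FAST q,a → push 81,-12. Stack: [162, 81, -12]
BINARY_OP % → 81 % -12 = -3. Stack: [162, -3]
BINARY_OP - → 162 - -3 = 165. Stack: [165]
STORE_FAST s → s=165. Stack: []
LOAD_FAST s → push 165. Stack: [165]
RETURN_VALUE → return 165.

165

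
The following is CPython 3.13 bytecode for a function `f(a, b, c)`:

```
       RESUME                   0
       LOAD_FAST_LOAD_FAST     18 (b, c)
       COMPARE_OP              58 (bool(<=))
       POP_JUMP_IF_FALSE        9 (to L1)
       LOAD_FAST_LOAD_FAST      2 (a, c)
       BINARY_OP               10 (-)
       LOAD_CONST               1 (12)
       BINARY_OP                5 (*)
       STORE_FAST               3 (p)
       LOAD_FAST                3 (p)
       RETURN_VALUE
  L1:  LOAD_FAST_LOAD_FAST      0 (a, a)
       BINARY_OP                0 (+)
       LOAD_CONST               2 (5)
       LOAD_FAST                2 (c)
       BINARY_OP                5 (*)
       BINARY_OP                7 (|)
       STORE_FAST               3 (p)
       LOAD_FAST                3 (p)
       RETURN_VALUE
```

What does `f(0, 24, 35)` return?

LOAD_FAST_LOAD_FAST b,c → push 24,35. Stack: [24, 35]
COMPARE_OP bool(<=) → 24 vs 35 = True. Stack: [True]
POP_JUMP_IF_FALSE → pop True; no jump. Stack: []
LOAD_FAST_LOAD_FAST a,c → push 0,35. Stack: [0, 35]
BINARY_OP - → 0 - 35 = -35. Stack: [-35]
LOAD_CONST → push 12. Stack: [-35, 12]
BINARY_OP * → -35 * 12 = -420. Stack: [-420]
STORE_FAST p → p=-420. Stack: []
LOAD_FAST p → push -420. Stack: [-420]
RETURN_VALUE → return -420.

-420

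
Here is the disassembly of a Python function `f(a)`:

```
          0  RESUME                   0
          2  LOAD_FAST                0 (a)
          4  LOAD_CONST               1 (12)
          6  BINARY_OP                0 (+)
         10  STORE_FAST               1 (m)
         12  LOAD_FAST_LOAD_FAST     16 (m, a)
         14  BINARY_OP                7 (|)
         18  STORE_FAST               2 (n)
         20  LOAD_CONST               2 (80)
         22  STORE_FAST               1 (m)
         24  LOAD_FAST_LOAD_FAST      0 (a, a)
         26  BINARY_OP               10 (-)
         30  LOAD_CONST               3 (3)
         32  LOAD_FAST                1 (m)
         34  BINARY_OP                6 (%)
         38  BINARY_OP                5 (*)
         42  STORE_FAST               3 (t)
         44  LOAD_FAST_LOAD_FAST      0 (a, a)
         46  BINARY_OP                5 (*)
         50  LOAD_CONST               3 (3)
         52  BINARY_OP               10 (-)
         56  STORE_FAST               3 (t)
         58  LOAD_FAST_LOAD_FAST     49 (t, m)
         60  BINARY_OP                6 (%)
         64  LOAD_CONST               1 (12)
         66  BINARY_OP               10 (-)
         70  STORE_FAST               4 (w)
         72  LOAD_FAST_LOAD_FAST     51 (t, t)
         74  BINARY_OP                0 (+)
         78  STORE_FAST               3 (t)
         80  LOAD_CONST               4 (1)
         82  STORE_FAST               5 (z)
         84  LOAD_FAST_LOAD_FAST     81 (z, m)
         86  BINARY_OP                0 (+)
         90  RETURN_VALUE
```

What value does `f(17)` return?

81

LOAD_FAST a → push 17. Stack: [17]
LOAD_CONST → push 12. Stack: [17, 12]
BINARY_OP + → 17 + 12 = 29. Stack: [29]
STORE_FAST m → m=29. Stack: []
LOAD_FAST_LOAD_FAST m,a → push 29,17. Stack: [29, 17]
BINARY_OP | → 29 | 17 = 29. Stack: [29]
STORE_FAST n → n=29. Stack: []
LOAD_CONST → push 80. Stack: [80]
STORE_FAST m → m=80. Stack: []
LOAD_FAST_LOAD_FAST a,a → push 17,17. Stack: [17, 17]
BINARY_OP - → 17 - 17 = 0. Stack: [0]
LOAD_CONST → push 3. Stack: [0, 3]
LOAD_FAST m → push 80. Stack: [0, 3, 80]
BINARY_OP % → 3 % 80 = 3. Stack: [0, 3]
BINARY_OP * → 0 * 3 = 0. Stack: [0]
STORE_FAST t → t=0. Stack: []
LOAD_FAST_LOAD_FAST a,a → push 17,17. Stack: [17, 17]
BINARY_OP * → 17 * 17 = 289. Stack: [289]
LOAD_CONST → push 3. Stack: [289, 3]
BINARY_OP - → 289 - 3 = 286. Stack: [286]
STORE_FAST t → t=286. Stack: []
LOAD_FAST_LOAD_FAST t,m → push 286,80. Stack: [286, 80]
BINARY_OP % → 286 % 80 = 46. Stack: [46]
LOAD_CONST → push 12. Stack: [46, 12]
BINARY_OP - → 46 - 12 = 34. Stack: [34]
STORE_FAST w → w=34. Stack: []
LOAD_FAST_LOAD_FAST t,t → push 286,286. Stack: [286, 286]
BINARY_OP + → 286 + 286 = 572. Stack: [572]
STORE_FAST t → t=572. Stack: []
LOAD_CONST → push 1. Stack: [1]
STORE_FAST z → z=1. Stack: []
LOAD_FAST_LOAD_FAST z,m → push 1,80. Stack: [1, 80]
BINARY_OP + → 1 + 80 = 81. Stack: [81]
RETURN_VALUE → return 81.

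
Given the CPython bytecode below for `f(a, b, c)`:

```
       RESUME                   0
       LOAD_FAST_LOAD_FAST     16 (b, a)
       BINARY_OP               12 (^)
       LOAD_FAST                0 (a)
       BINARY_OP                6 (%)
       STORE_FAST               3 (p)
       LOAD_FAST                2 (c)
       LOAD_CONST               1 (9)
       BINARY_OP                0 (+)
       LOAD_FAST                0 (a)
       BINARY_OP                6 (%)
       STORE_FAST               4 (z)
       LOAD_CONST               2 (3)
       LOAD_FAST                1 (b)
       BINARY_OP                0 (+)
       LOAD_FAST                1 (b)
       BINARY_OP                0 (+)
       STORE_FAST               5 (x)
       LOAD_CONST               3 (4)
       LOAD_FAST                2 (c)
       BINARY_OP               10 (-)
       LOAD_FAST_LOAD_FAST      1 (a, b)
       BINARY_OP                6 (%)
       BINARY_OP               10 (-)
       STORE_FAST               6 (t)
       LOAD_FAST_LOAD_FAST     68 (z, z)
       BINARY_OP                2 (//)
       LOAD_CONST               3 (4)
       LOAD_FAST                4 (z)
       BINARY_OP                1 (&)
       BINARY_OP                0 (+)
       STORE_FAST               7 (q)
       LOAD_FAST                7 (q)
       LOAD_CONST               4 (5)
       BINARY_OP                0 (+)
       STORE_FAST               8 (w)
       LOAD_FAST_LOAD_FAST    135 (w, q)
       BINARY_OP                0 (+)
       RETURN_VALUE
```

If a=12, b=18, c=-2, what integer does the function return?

15

LOAD_FAST_LOAD_FAST b,a → push 18,12. Stack: [18, 12]
BINARY_OP ^ → 18 ^ 12 = 30. Stack: [30]
LOAD_FAST a → push 12. Stack: [30, 12]
BINARY_OP % → 30 % 12 = 6. Stack: [6]
STORE_FAST p → p=6. Stack: []
LOAD_FAST c → push -2. Stack: [-2]
LOAD_CONST → push 9. Stack: [-2, 9]
BINARY_OP + → -2 + 9 = 7. Stack: [7]
LOAD_FAST a → push 12. Stack: [7, 12]
BINARY_OP % → 7 % 12 = 7. Stack: [7]
STORE_FAST z → z=7. Stack: []
LOAD_CONST → push 3. Stack: [3]
LOAD_FAST b → push 18. Stack: [3, 18]
BINARY_OP + → 3 + 18 = 21. Stack: [21]
LOAD_FAST b → push 18. Stack: [21, 18]
BINARY_OP + → 21 + 18 = 39. Stack: [39]
STORE_FAST x → x=39. Stack: []
LOAD_CONST → push 4. Stack: [4]
LOAD_FAST c → push -2. Stack: [4, -2]
BINARY_OP - → 4 - -2 = 6. Stack: [6]
LOAD_FAST_LOAD_FAST a,b → push 12,18. Stack: [6, 12, 18]
BINARY_OP % → 12 % 18 = 12. Stack: [6, 12]
BINARY_OP - → 6 - 12 = -6. Stack: [-6]
STORE_FAST t → t=-6. Stack: []
LOAD_FAST_LOAD_FAST z,z → push 7,7. Stack: [7, 7]
BINARY_OP // → 7 // 7 = 1. Stack: [1]
LOAD_CONST → push 4. Stack: [1, 4]
LOAD_FAST z → push 7. Stack: [1, 4, 7]
BINARY_OP & → 4 & 7 = 4. Stack: [1, 4]
BINARY_OP + → 1 + 4 = 5. Stack: [5]
STORE_FAST q → q=5. Stack: []
LOAD_FAST q → push 5. Stack: [5]
LOAD_CONST → push 5. Stack: [5, 5]
BINARY_OP + → 5 + 5 = 10. Stack: [10]
STORE_FAST w → w=10. Stack: []
LOAD_FAST_LOAD_FAST w,q → push 10,5. Stack: [10, 5]
BINARY_OP + → 10 + 5 = 15. Stack: [15]
RETURN_VALUE → return 15.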